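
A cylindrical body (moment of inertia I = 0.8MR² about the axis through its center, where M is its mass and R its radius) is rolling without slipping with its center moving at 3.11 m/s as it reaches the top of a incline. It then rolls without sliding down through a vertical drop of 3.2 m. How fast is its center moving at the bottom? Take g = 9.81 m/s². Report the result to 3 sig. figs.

v ≈ 6.67 m/s

The moment of inertia is 0.8MR², giving k ≡ I/(MR²) = 0.8.
Since it rolls without slipping, ω = v/R and KE = ½Mv² + ½Iω² = ½(1+k)Mv² = (9/10)Mv².
Conserving energy between top and bottom: (9/10)Mv² = (9/10)Mv₀² + Mgh, hence v² = v₀² + 2gh/(1+k).
v = √(3.11² + 2×9.81×3.2/1.8) = √44.55 ≈ 6.67 m/s.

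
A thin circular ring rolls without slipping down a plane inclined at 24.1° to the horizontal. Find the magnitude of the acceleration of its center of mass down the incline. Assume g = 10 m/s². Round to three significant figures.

a ≈ 2.04 m/s²

For this body I = MR², i.e. k = I/(MR²) = 1.
Newton's second law down the slope: Mg sinθ − f = Ma. The torque equation fR = Iα (with α = a/R) gives f = kMa.
Eliminating f: Mg sinθ = (1+k)Ma, so a = g sinθ/(1+k) = 10 × sin24.1° / 2 ≈ 2.04 m/s².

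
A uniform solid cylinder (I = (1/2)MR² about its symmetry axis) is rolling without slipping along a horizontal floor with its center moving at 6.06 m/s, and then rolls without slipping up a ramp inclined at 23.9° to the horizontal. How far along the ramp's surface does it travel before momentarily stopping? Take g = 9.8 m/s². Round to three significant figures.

d ≈ 6.94 m

With I = (1/2)MR², the ratio k = I/(MR²) is 0.5.
Pure rolling means v = ωR; then KE = ½Mv² + ½I(v/R)² = ½(1+k)Mv² = (3/4)Mv².
Setting this equal to Mgh gives the vertical rise h = (1+k)v₀²/(2g) = 1.5×6.06²/(2×9.8) = 2.81 m.
The distance along the slope is d = h/sinθ = 2.81/sin23.9° ≈ 6.94 m.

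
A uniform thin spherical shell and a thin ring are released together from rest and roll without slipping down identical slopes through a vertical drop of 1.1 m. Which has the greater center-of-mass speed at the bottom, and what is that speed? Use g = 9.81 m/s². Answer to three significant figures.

For rolling without slipping, Mgh = ½(1+k)Mv² where k = I/(MR²), so v = √(2gh/(1+k)).
Uniform thin spherical shell: k = 2/3, giving v = √(2×9.81×1.1/1.667) = 3.598 m/s.
Thin ring: k = 1, giving v = √(2×9.81×1.1/2) = 3.285 m/s.
The smaller k wins: the uniform thin spherical shell, at ≈ 3.60 m/s.

the uniform thin spherical shell, at v ≈ 3.60 m/s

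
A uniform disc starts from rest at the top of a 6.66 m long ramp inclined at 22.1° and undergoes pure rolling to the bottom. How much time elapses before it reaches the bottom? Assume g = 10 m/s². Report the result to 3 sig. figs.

t ≈ 2.30 s

The moment of inertia is (1/2)MR², giving k ≡ I/(MR²) = 0.5.
Translational: Mg sinθ − f = Ma. Rotational about the CM: fR = Iα = kMRa, so f = kMa.
Hence a = g sinθ/(1+k) = 10×sin22.1°/1.5 = 2.508 m/s².
Starting from rest, L = ½at², so t = √(2L/a) = √(2×6.66/2.508) ≈ 2.30 s.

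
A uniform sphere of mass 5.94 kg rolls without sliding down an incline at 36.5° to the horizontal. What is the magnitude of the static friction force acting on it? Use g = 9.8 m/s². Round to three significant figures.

With I = (2/5)MR², the ratio k = I/(MR²) is 0.4.
Newton's second law down the slope: Mg sinθ − f = Ma. The torque equation fR = Iα (with α = a/R) gives f = kMa.
Combining, a = g sinθ/(1+k) and f = kMa = kMg sinθ/(1+k).
f = 0.4 × 5.94 × 9.8 × sin36.5° / 1.4 ≈ 9.89 N.

f ≈ 9.89 N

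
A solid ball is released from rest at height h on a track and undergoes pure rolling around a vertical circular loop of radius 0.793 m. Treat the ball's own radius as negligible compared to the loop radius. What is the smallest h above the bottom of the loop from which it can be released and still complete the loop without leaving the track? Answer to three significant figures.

h_min ≈ 2.14 m

For this body I = (2/5)MR², i.e. k = I/(MR²) = 0.4.
At the top, contact is just lost when gravity alone supplies the centripetal force: Mg = Mv_top²/r, i.e. v_top² = gr.
With ω = v/R, the kinetic energy at speed v is ½(1+k)Mv² = (7/10)Mv².
Energy conservation from release (height h) to the top (height 2r): Mgh = Mg(2r) + (7/10)M·gr.
Thus h_min = 2r + (1+k)r/2 = r(2 + 1.4/2) = 0.793 × 2.7 ≈ 2.14 m.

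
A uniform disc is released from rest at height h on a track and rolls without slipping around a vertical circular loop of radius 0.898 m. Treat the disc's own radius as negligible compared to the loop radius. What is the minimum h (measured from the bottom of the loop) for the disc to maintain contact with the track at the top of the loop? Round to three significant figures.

For this body I = (1/2)MR², i.e. k = I/(MR²) = 0.5.
At the top of the loop, the minimum-contact condition is Mg = Mv_top²/r, so v_top² = gr.
With ω = v/R, the kinetic energy at speed v is ½(1+k)Mv² = (3/4)Mv².
Energy conservation from release (height h) to the top (height 2r): Mgh = Mg(2r) + (3/4)M·gr.
Thus h_min = 2r + (1+k)r/2 = r(2 + 1.5/2) = 0.898 × 2.75 ≈ 2.47 m.

h_min ≈ 2.47 m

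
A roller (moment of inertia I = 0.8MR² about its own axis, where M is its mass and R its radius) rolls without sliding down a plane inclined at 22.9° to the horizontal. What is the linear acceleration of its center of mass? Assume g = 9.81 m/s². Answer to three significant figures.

With I = 0.8MR², the ratio k = I/(MR²) is 0.8.
Newton's second law down the slope: Mg sinθ − f = Ma. The torque equation fR = Iα (with α = a/R) gives f = kMa.
Eliminating f: Mg sinθ = (1+k)Ma, so a = g sinθ/(1+k) = 9.81 × sin22.9° / 1.8 ≈ 2.12 m/s².

a ≈ 2.12 m/s²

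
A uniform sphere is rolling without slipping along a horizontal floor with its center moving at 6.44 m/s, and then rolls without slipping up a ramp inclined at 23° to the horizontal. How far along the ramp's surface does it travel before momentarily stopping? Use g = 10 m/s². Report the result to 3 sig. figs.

With I = (2/5)MR², the ratio k = I/(MR²) is 0.4.
Pure rolling means v = ωR; then KE = ½Mv² + ½I(v/R)² = ½(1+k)Mv² = (7/10)Mv².
Setting this equal to Mgh gives the vertical rise h = (1+k)v₀²/(2g) = 1.4×6.44²/(2×10) = 2.903 m.
The distance along the slope is d = h/sinθ = 2.903/sin23° ≈ 7.43 m.

d ≈ 7.43 m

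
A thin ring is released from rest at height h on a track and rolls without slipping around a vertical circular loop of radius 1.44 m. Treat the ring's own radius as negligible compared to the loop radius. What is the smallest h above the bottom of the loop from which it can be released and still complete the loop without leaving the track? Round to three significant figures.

h_min ≈ 4.32 m

Here I = MR², so the shape factor k = I/(MR²) = 1.
At the top, contact is just lost when gravity alone supplies the centripetal force: Mg = Mv_top²/r, i.e. v_top² = gr.
With ω = v/R, the kinetic energy at speed v is ½(1+k)Mv² = Mv².
Energy conservation from release (height h) to the top (height 2r): Mgh = Mg(2r) + M·gr.
Thus h_min = 2r + (1+k)r/2 = r(2 + 2/2) = 1.44 × 3 ≈ 4.32 m.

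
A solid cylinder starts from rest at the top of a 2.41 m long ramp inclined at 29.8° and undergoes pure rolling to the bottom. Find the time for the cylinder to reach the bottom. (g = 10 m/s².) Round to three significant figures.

t ≈ 1.21 s

With I = (1/2)MR², the ratio k = I/(MR²) is 0.5.
Along the incline Mg sinθ − f = Ma, and torque about the center fR = Iα = kMR²(a/R) gives f = kMa.
Hence a = g sinθ/(1+k) = 10×sin29.8°/1.5 = 3.313 m/s².
With constant a from rest, t = √(2L/a) = √(2·2.41/3.313) ≈ 1.21 s.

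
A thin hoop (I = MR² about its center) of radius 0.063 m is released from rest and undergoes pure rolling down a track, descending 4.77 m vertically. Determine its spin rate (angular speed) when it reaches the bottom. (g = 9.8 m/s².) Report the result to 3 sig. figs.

ω ≈ 109 rad/s

With I = MR², the ratio k = I/(MR²) is 1.
The rolling condition ω = v/R makes the rotational term ½I(v/R)² = ½kMv², so KE_total = ½(1+k)Mv² = Mv².
Energy conservation Mgh = ½(1+k)Mv² gives v = √(2gh/(1+k)) = √(2 × 9.8 × 4.77 / 2) = 6.837 m/s.
The angular speed follows from ω = v/R = 6.837/0.063 ≈ 109 rad/s.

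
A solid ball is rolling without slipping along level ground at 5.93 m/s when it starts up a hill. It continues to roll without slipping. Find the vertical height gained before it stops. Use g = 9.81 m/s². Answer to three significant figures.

Here I = (2/5)MR², so the shape factor k = I/(MR²) = 0.4.
Since it rolls without slipping, ω = v/R and KE = ½Mv² + ½Iω² = ½(1+k)Mv² = (7/10)Mv².
At the top the kinetic energy is zero, so (7/10)Mv₀² = Mgh.
Thus h = (1+k)v₀²/(2g) = 1.4 × 5.93² / (2 × 9.81) ≈ 2.51 m.

h ≈ 2.51 m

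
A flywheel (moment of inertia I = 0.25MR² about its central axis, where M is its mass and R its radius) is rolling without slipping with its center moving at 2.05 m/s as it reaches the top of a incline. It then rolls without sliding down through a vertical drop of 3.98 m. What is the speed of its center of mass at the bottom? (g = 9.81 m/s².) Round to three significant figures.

Here I = 0.25MR², so the shape factor k = I/(MR²) = 0.25.
Pure rolling means v = ωR; then KE = ½Mv² + ½I(v/R)² = ½(1+k)Mv² = (5/8)Mv².
Energy conservation: (5/8)Mv₀² + Mgh = (5/8)Mv², so v² = v₀² + 2gh/(1+k).
v = √(2.05² + 2×9.81×3.98/1.25) = √66.67 ≈ 8.17 m/s.

v ≈ 8.17 m/s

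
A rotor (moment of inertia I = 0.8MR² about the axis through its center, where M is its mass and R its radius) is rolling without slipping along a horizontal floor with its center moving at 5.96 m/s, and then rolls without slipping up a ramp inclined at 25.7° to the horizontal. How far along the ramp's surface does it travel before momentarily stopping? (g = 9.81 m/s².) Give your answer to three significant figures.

d ≈ 7.51 m

With I = 0.8MR², the ratio k = I/(MR²) is 0.8.
Pure rolling means v = ωR; then KE = ½Mv² + ½I(v/R)² = ½(1+k)Mv² = (9/10)Mv².
Setting this equal to Mgh gives the vertical rise h = (1+k)v₀²/(2g) = 1.8×5.96²/(2×9.81) = 3.259 m.
Along the incline, d = h/sinθ = 3.259/sin25.7° ≈ 7.51 m.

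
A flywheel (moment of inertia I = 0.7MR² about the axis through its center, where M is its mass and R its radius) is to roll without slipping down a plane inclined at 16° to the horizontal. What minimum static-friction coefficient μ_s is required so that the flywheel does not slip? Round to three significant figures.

For this body I = 0.7MR², i.e. k = I/(MR²) = 0.7.
Newton's second law down the slope: Mg sinθ − f = Ma. The torque equation fR = Iα (with α = a/R) gives f = kMa.
These give a = g sinθ/(1+k) and the required friction f = kMg sinθ/(1+k).
The normal force is N = Mg cosθ, so μ_min = f/N = k tanθ/(1+k).
μ_min = 0.7 × tan16° / 1.7 ≈ 0.118.

μ_min ≈ 0.118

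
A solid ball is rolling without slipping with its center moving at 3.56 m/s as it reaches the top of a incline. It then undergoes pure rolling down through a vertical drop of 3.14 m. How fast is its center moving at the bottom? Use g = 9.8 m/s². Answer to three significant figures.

v ≈ 7.53 m/s

The moment of inertia is (2/5)MR², giving k ≡ I/(MR²) = 0.4.
Pure rolling means v = ωR; then KE = ½Mv² + ½I(v/R)² = ½(1+k)Mv² = (7/10)Mv².
Conserving energy between top and bottom: (7/10)Mv² = (7/10)Mv₀² + Mgh, hence v² = v₀² + 2gh/(1+k).
v = √(3.56² + 2×9.8×3.14/1.4) = √56.63 ≈ 7.53 m/s.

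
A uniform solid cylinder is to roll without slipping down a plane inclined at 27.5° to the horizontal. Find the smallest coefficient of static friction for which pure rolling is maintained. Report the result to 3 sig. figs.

μ_min ≈ 0.174

With I = (1/2)MR², the ratio k = I/(MR²) is 0.5.
Translational: Mg sinθ − f = Ma. Rotational about the CM: fR = Iα = kMRa, so f = kMa.
These give a = g sinθ/(1+k) and the required friction f = kMg sinθ/(1+k).
The normal force is N = Mg cosθ, so μ_min = f/N = k tanθ/(1+k).
μ_min = 0.5 × tan27.5° / 1.5 ≈ 0.174.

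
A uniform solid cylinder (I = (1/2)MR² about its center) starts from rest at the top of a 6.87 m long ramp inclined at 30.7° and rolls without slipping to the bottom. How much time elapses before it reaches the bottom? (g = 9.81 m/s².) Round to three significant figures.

t ≈ 2.03 s

For this body I = (1/2)MR², i.e. k = I/(MR²) = 0.5.
Newton's second law down the slope: Mg sinθ − f = Ma. The torque equation fR = Iα (with α = a/R) gives f = kMa.
Hence a = g sinθ/(1+k) = 9.81×sin30.7°/1.5 = 3.339 m/s².
Starting from rest, L = ½at², so t = √(2L/a) = √(2×6.87/3.339) ≈ 2.03 s.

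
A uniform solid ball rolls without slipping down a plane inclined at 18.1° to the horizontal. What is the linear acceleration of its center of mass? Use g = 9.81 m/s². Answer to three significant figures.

For this body I = (2/5)MR², i.e. k = I/(MR²) = 0.4.
Translational: Mg sinθ − f = Ma. Rotational about the CM: fR = Iα = kMRa, so f = kMa.
Eliminating f: Mg sinθ = (1+k)Ma, so a = g sinθ/(1+k) = 9.81 × sin18.1° / 1.4 ≈ 2.18 m/s².

a ≈ 2.18 m/s²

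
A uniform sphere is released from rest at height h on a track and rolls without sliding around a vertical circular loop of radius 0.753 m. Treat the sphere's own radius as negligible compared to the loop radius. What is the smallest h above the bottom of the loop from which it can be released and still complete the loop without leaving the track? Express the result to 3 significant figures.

h_min ≈ 2.03 m

The moment of inertia is (2/5)MR², giving k ≡ I/(MR²) = 0.4.
At the top, contact is just lost when gravity alone supplies the centripetal force: Mg = Mv_top²/r, i.e. v_top² = gr.
With ω = v/R, the kinetic energy at speed v is ½(1+k)Mv² = (7/10)Mv².
Energy conservation from release (height h) to the top (height 2r): Mgh = Mg(2r) + (7/10)M·gr.
Thus h_min = 2r + (1+k)r/2 = r(2 + 1.4/2) = 0.753 × 2.7 ≈ 2.03 m.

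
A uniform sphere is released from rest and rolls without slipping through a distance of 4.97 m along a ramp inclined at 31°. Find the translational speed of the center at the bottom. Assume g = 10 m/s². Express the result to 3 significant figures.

With I = (2/5)MR², the ratio k = I/(MR²) is 0.4.
Since it rolls without slipping, ω = v/R and KE = ½Mv² + ½Iω² = ½(1+k)Mv² = (7/10)Mv².
The vertical drop is h = L sinθ = 4.97 × sin31° = 2.56 m.
Energy conservation: Mgh = (7/10)Mv², so v = √(2gh/(1+k)) = √(2 × 10 × 2.56 / 1.4) ≈ 6.05 m/s.

v ≈ 6.05 m/s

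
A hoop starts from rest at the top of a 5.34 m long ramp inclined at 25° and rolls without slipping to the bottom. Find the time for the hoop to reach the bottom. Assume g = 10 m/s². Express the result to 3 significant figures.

t ≈ 2.25 s

For this body I = MR², i.e. k = I/(MR²) = 1.
Along the incline Mg sinθ − f = Ma, and torque about the center fR = Iα = kMR²(a/R) gives f = kMa.
Hence a = g sinθ/(1+k) = 10×sin25°/2 = 2.113 m/s².
Starting from rest, L = ½at², so t = √(2L/a) = √(2×5.34/2.113) ≈ 2.25 s.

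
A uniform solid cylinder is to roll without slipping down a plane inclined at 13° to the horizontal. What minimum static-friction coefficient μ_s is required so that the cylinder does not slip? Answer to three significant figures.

The moment of inertia is (1/2)MR², giving k ≡ I/(MR²) = 0.5.
Newton's second law down the slope: Mg sinθ − f = Ma. The torque equation fR = Iα (with α = a/R) gives f = kMa.
These give a = g sinθ/(1+k) and the required friction f = kMg sinθ/(1+k).
With N = Mg cosθ, the no-slip condition f ≤ μN gives μ_min = f/N = k tanθ/(1+k).
μ_min = 0.5 × tan13° / 1.5 ≈ 0.0770.

μ_min ≈ 0.0770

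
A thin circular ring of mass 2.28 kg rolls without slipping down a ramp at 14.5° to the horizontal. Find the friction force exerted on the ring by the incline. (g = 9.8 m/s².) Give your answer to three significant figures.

For this body I = MR², i.e. k = I/(MR²) = 1.
Along the incline Mg sinθ − f = Ma, and torque about the center fR = Iα = kMR²(a/R) gives f = kMa.
Combining, a = g sinθ/(1+k) and f = kMa = kMg sinθ/(1+k).
f = 1 × 2.28 × 9.8 × sin14.5° / 2 ≈ 2.80 N.

f ≈ 2.80 N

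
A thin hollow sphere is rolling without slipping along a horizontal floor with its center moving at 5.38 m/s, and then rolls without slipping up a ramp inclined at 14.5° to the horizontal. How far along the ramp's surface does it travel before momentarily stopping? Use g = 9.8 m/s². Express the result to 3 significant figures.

d ≈ 9.83 m

With I = (2/3)MR², the ratio k = I/(MR²) is 2/3.
Rolling without slipping gives ω = v/R, so the total kinetic energy is ½Mv² + ½Iω² = ½(1+k)Mv² = (5/6)Mv².
Setting this equal to Mgh gives the vertical rise h = (1+k)v₀²/(2g) = 1.667×5.38²/(2×9.8) = 2.461 m.
The distance along the slope is d = h/sinθ = 2.461/sin14.5° ≈ 9.83 m.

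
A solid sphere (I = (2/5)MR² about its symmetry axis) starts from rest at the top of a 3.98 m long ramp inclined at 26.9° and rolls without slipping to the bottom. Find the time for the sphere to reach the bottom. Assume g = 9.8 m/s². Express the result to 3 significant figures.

t ≈ 1.59 s

The moment of inertia is (2/5)MR², giving k ≡ I/(MR²) = 0.4.
Newton's second law down the slope: Mg sinθ − f = Ma. The torque equation fR = Iα (with α = a/R) gives f = kMa.
Hence a = g sinθ/(1+k) = 9.8×sin26.9°/1.4 = 3.167 m/s².
With constant a from rest, t = √(2L/a) = √(2·3.98/3.167) ≈ 1.59 s.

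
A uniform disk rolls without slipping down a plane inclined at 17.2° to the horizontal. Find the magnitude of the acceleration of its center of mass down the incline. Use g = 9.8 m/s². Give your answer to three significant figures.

The moment of inertia is (1/2)MR², giving k ≡ I/(MR²) = 0.5.
Newton's second law down the slope: Mg sinθ − f = Ma. The torque equation fR = Iα (with α = a/R) gives f = kMa.
Eliminating f: Mg sinθ = (1+k)Ma, so a = g sinθ/(1+k) = 9.8 × sin17.2° / 1.5 ≈ 1.93 m/s².

a ≈ 1.93 m/s²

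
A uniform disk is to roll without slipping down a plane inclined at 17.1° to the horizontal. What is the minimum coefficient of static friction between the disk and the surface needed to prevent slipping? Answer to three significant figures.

μ_min ≈ 0.103

With I = (1/2)MR², the ratio k = I/(MR²) is 0.5.
Along the incline Mg sinθ − f = Ma, and torque about the center fR = Iα = kMR²(a/R) gives f = kMa.
These give a = g sinθ/(1+k) and the required friction f = kMg sinθ/(1+k).
The normal force is N = Mg cosθ, so μ_min = f/N = k tanθ/(1+k).
μ_min = 0.5 × tan17.1° / 1.5 ≈ 0.103.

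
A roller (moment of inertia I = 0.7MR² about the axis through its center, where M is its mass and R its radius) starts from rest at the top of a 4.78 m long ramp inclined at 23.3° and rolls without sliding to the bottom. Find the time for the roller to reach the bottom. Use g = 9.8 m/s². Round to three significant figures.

t ≈ 2.05 s

The moment of inertia is 0.7MR², giving k ≡ I/(MR²) = 0.7.
Translational: Mg sinθ − f = Ma. Rotational about the CM: fR = Iα = kMRa, so f = kMa.
Hence a = g sinθ/(1+k) = 9.8×sin23.3°/1.7 = 2.28 m/s².
Starting from rest, L = ½at², so t = √(2L/a) = √(2×4.78/2.28) ≈ 2.05 s.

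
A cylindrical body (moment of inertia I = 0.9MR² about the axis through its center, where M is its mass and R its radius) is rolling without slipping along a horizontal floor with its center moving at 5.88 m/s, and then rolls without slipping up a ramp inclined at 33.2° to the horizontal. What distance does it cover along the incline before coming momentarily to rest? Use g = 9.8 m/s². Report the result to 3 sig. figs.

The moment of inertia is 0.9MR², giving k ≡ I/(MR²) = 0.9.
The rolling condition ω = v/R makes the rotational term ½I(v/R)² = ½kMv², so KE_total = ½(1+k)Mv² = (19/20)Mv².
Setting this equal to Mgh gives the vertical rise h = (1+k)v₀²/(2g) = 1.9×5.88²/(2×9.8) = 3.352 m.
Along the incline, d = h/sinθ = 3.352/sin33.2° ≈ 6.12 m.

d ≈ 6.12 m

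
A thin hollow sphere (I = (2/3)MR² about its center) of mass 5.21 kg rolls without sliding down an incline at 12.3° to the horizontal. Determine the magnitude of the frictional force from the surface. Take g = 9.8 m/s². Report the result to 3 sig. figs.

f ≈ 4.35 N

With I = (2/3)MR², the ratio k = I/(MR²) is 2/3.
Translational: Mg sinθ − f = Ma. Rotational about the CM: fR = Iα = kMRa, so f = kMa.
Combining, a = g sinθ/(1+k) and f = kMa = kMg sinθ/(1+k).
f = (2/3) × 5.21 × 9.8 × sin12.3° / 1.667 ≈ 4.35 N.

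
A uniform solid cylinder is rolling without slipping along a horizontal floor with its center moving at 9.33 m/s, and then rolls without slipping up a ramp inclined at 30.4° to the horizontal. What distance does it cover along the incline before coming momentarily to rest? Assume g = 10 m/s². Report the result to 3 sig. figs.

Here I = (1/2)MR², so the shape factor k = I/(MR²) = 0.5.
Pure rolling means v = ωR; then KE = ½Mv² + ½I(v/R)² = ½(1+k)Mv² = (3/4)Mv².
Setting this equal to Mgh gives the vertical rise h = (1+k)v₀²/(2g) = 1.5×9.33²/(2×10) = 6.529 m.
The distance along the slope is d = h/sinθ = 6.529/sin30.4° ≈ 12.9 m.

d ≈ 12.9 m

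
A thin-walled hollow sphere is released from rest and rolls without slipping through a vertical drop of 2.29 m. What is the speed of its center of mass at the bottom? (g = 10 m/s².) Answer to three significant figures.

The moment of inertia is (2/3)MR², giving k ≡ I/(MR²) = 2/3.
The rolling condition ω = v/R makes the rotational term ½I(v/R)² = ½kMv², so KE_total = ½(1+k)Mv² = (5/6)Mv².
Energy conservation: Mgh = (5/6)Mv², so v = √(2gh/(1+k)) = √(2 × 10 × 2.29 / 1.667) ≈ 5.24 m/s.

v ≈ 5.24 m/s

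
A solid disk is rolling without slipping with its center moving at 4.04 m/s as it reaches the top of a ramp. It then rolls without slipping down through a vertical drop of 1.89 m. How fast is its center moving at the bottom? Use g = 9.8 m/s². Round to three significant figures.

With I = (1/2)MR², the ratio k = I/(MR²) is 0.5.
Rolling without slipping gives ω = v/R, so the total kinetic energy is ½Mv² + ½Iω² = ½(1+k)Mv² = (3/4)Mv².
Conserving energy between top and bottom: (3/4)Mv² = (3/4)Mv₀² + Mgh, hence v² = v₀² + 2gh/(1+k).
v = √(4.04² + 2×9.8×1.89/1.5) = √41.02 ≈ 6.40 m/s.

v ≈ 6.40 m/s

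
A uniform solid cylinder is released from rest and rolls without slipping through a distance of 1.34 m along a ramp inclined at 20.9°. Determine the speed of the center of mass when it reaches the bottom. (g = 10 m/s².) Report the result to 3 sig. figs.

v ≈ 2.52 m/s

The moment of inertia is (1/2)MR², giving k ≡ I/(MR²) = 0.5.
Since it rolls without slipping, ω = v/R and KE = ½Mv² + ½Iω² = ½(1+k)Mv² = (3/4)Mv².
The vertical drop is h = L sinθ = 1.34 × sin20.9° = 0.478 m.
Setting Mgh = (3/4)Mv² gives v = √(2gh/(1+k)) = √(2·10·0.478/1.5) ≈ 2.52 m/s.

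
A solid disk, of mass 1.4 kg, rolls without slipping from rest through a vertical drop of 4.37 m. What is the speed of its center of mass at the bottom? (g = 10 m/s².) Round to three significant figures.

v ≈ 7.63 m/s

With I = (1/2)MR², the ratio k = I/(MR²) is 0.5.
Rolling without slipping gives ω = v/R, so the total kinetic energy is ½Mv² + ½Iω² = ½(1+k)Mv² = (3/4)Mv².
Setting Mgh = (3/4)Mv² gives v = √(2gh/(1+k)) = √(2·10·4.37/1.5) ≈ 7.63 m/s.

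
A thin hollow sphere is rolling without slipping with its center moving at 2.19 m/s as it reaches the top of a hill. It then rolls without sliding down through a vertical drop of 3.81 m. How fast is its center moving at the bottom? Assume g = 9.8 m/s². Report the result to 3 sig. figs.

v ≈ 7.04 m/s

For this body I = (2/3)MR², i.e. k = I/(MR²) = 2/3.
The rolling condition ω = v/R makes the rotational term ½I(v/R)² = ½kMv², so KE_total = ½(1+k)Mv² = (5/6)Mv².
Energy conservation: (5/6)Mv₀² + Mgh = (5/6)Mv², so v² = v₀² + 2gh/(1+k).
v = √(2.19² + 2×9.8×3.81/1.667) = √49.6 ≈ 7.04 m/s.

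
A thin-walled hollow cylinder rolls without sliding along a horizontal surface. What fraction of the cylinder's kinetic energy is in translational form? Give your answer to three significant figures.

With I = MR², the ratio k = I/(MR²) is 1.
Since ω = v/R, the translational part is ½Mv² and the rotational part is ½I(v/R)² = ½kMv²; the total is ½(1+k)Mv².
The translational fraction is therefore 1/(1+k) = 1/2 ≈ 0.500.

fraction ≈ 0.500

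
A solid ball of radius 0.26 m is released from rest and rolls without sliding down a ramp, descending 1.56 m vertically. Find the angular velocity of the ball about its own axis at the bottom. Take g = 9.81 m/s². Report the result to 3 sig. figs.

ω ≈ 18.0 rad/s

For this body I = (2/5)MR², i.e. k = I/(MR²) = 0.4.
Rolling without slipping gives ω = v/R, so the total kinetic energy is ½Mv² + ½Iω² = ½(1+k)Mv² = (7/10)Mv².
Energy conservation Mgh = ½(1+k)Mv² gives v = √(2gh/(1+k)) = √(2 × 9.81 × 1.56 / 1.4) = 4.676 m/s.
The angular speed follows from ω = v/R = 4.676/0.26 ≈ 18.0 rad/s.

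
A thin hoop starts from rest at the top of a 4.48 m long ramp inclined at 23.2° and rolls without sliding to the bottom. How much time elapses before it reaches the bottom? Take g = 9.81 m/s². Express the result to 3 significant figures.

t ≈ 2.15 s

The moment of inertia is MR², giving k ≡ I/(MR²) = 1.
Translational: Mg sinθ − f = Ma. Rotational about the CM: fR = Iα = kMRa, so f = kMa.
Hence a = g sinθ/(1+k) = 9.81×sin23.2°/2 = 1.932 m/s².
With constant a from rest, t = √(2L/a) = √(2·4.48/1.932) ≈ 2.15 s.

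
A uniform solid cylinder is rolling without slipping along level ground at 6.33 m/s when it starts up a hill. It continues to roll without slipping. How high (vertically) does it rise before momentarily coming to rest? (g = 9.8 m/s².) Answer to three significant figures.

h ≈ 3.07 m

Here I = (1/2)MR², so the shape factor k = I/(MR²) = 0.5.
Rolling without slipping gives ω = v/R, so the total kinetic energy is ½Mv² + ½Iω² = ½(1+k)Mv² = (3/4)Mv².
All of this converts to potential energy at the highest point: (3/4)Mv₀² = Mgh.
Thus h = (1+k)v₀²/(2g) = 1.5 × 6.33² / (2 × 9.8) ≈ 3.07 m.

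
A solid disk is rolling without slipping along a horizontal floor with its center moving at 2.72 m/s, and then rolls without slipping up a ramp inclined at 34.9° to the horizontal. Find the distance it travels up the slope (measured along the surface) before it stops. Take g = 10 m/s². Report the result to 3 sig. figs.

For this body I = (1/2)MR², i.e. k = I/(MR²) = 0.5.
Pure rolling means v = ωR; then KE = ½Mv² + ½I(v/R)² = ½(1+k)Mv² = (3/4)Mv².
Setting this equal to Mgh gives the vertical rise h = (1+k)v₀²/(2g) = 1.5×2.72²/(2×10) = 0.5549 m.
The distance along the slope is d = h/sinθ = 0.5549/sin34.9° ≈ 0.970 m.

d ≈ 0.970 m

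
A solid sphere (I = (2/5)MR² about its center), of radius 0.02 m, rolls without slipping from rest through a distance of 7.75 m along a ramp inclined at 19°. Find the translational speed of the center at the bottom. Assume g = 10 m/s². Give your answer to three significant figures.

v ≈ 6.00 m/s

Here I = (2/5)MR², so the shape factor k = I/(MR²) = 0.4.
Pure rolling means v = ωR; then KE = ½Mv² + ½I(v/R)² = ½(1+k)Mv² = (7/10)Mv².
The vertical drop is h = L sinθ = 7.75 × sin19° = 2.523 m.
Setting Mgh = (7/10)Mv² gives v = √(2gh/(1+k)) = √(2·10·2.523/1.4) ≈ 6.00 m/s.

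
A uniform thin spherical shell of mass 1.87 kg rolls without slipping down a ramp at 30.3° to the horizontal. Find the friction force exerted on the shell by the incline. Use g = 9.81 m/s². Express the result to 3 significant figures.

f ≈ 3.70 N

With I = (2/3)MR², the ratio k = I/(MR²) is 2/3.
Translational: Mg sinθ − f = Ma. Rotational about the CM: fR = Iα = kMRa, so f = kMa.
Combining, a = g sinθ/(1+k) and f = kMa = kMg sinθ/(1+k).
f = (2/3) × 1.87 × 9.81 × sin30.3° / 1.667 ≈ 3.70 N.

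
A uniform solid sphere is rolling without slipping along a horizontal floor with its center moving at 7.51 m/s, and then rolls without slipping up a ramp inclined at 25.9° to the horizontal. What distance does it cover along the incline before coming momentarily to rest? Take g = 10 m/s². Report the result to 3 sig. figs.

With I = (2/5)MR², the ratio k = I/(MR²) is 0.4.
Since it rolls without slipping, ω = v/R and KE = ½Mv² + ½Iω² = ½(1+k)Mv² = (7/10)Mv².
Setting this equal to Mgh gives the vertical rise h = (1+k)v₀²/(2g) = 1.4×7.51²/(2×10) = 3.948 m.
The distance along the slope is d = h/sinθ = 3.948/sin25.9° ≈ 9.04 m.

d ≈ 9.04 m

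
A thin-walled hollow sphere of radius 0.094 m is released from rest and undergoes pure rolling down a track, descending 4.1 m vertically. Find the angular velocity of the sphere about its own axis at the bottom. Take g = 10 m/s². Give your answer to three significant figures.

Here I = (2/3)MR², so the shape factor k = I/(MR²) = 2/3.
Rolling without slipping gives ω = v/R, so the total kinetic energy is ½Mv² + ½Iω² = ½(1+k)Mv² = (5/6)Mv².
Energy conservation Mgh = ½(1+k)Mv² gives v = √(2gh/(1+k)) = √(2 × 10 × 4.1 / 1.667) = 7.014 m/s.
Then ω = v/R = 7.014 / 0.094 ≈ 74.6 rad/s.

ω ≈ 74.6 rad/s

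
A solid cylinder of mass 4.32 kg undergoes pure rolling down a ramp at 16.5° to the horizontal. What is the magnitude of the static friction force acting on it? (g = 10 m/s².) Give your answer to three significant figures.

f ≈ 4.09 N

Here I = (1/2)MR², so the shape factor k = I/(MR²) = 0.5.
Along the incline Mg sinθ − f = Ma, and torque about the center fR = Iα = kMR²(a/R) gives f = kMa.
Combining, a = g sinθ/(1+k) and f = kMa = kMg sinθ/(1+k).
f = 0.5 × 4.32 × 10 × sin16.5° / 1.5 ≈ 4.09 N.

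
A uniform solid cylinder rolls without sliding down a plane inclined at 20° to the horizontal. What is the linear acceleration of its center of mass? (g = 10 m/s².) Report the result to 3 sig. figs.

Here I = (1/2)MR², so the shape factor k = I/(MR²) = 0.5.
Translational: Mg sinθ − f = Ma. Rotational about the CM: fR = Iα = kMRa, so f = kMa.
Eliminating f: Mg sinθ = (1+k)Ma, so a = g sinθ/(1+k) = 10 × sin20° / 1.5 ≈ 2.28 m/s².

a ≈ 2.28 m/s²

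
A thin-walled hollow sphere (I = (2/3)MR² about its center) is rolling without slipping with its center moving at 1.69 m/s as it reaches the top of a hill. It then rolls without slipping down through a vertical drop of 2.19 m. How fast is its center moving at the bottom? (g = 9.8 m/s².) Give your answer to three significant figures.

v ≈ 5.35 m/s

With I = (2/3)MR², the ratio k = I/(MR²) is 2/3.
The rolling condition ω = v/R makes the rotational term ½I(v/R)² = ½kMv², so KE_total = ½(1+k)Mv² = (5/6)Mv².
Energy conservation: (5/6)Mv₀² + Mgh = (5/6)Mv², so v² = v₀² + 2gh/(1+k).
v = √(1.69² + 2×9.8×2.19/1.667) = √28.61 ≈ 5.35 m/s.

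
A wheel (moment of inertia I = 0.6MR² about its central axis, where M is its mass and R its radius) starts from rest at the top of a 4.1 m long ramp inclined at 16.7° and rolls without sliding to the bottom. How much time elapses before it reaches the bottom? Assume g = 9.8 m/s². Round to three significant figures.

The moment of inertia is 0.6MR², giving k ≡ I/(MR²) = 0.6.
Translational: Mg sinθ − f = Ma. Rotational about the CM: fR = Iα = kMRa, so f = kMa.
Hence a = g sinθ/(1+k) = 9.8×sin16.7°/1.6 = 1.76 m/s².
With constant a from rest, t = √(2L/a) = √(2·4.1/1.76) ≈ 2.16 s.

t ≈ 2.16 s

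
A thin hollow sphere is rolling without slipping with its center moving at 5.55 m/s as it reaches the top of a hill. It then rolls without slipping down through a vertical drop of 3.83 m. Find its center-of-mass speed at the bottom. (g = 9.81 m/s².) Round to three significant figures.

With I = (2/3)MR², the ratio k = I/(MR²) is 2/3.
Rolling without slipping gives ω = v/R, so the total kinetic energy is ½Mv² + ½Iω² = ½(1+k)Mv² = (5/6)Mv².
Conserving energy between top and bottom: (5/6)Mv² = (5/6)Mv₀² + Mgh, hence v² = v₀² + 2gh/(1+k).
v = √(5.55² + 2×9.81×3.83/1.667) = √75.89 ≈ 8.71 m/s.

v ≈ 8.71 m/s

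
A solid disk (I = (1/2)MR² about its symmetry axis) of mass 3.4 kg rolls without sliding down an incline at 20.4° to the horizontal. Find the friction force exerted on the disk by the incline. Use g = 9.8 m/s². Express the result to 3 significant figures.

With I = (1/2)MR², the ratio k = I/(MR²) is 0.5.
Translational: Mg sinθ − f = Ma. Rotational about the CM: fR = Iα = kMRa, so f = kMa.
Combining, a = g sinθ/(1+k) and f = kMa = kMg sinθ/(1+k).
f = 0.5 × 3.4 × 9.8 × sin20.4° / 1.5 ≈ 3.87 N.

f ≈ 3.87 N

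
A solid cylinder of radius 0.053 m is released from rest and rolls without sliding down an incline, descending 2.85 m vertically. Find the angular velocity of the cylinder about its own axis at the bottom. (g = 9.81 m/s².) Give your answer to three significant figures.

ω ≈ 115 rad/s

The moment of inertia is (1/2)MR², giving k ≡ I/(MR²) = 0.5.
Since it rolls without slipping, ω = v/R and KE = ½Mv² + ½Iω² = ½(1+k)Mv² = (3/4)Mv².
Energy conservation Mgh = ½(1+k)Mv² gives v = √(2gh/(1+k)) = √(2 × 9.81 × 2.85 / 1.5) = 6.106 m/s.
The angular speed follows from ω = v/R = 6.106/0.053 ≈ 115 rad/s.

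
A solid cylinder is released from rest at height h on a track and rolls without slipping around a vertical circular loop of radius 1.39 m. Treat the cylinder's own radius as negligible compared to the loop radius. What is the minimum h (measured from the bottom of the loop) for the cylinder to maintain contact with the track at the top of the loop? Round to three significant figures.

With I = (1/2)MR², the ratio k = I/(MR²) is 0.5.
At the top, contact is just lost when gravity alone supplies the centripetal force: Mg = Mv_top²/r, i.e. v_top² = gr.
With ω = v/R, the kinetic energy at speed v is ½(1+k)Mv² = (3/4)Mv².
Energy conservation from release (height h) to the top (height 2r): Mgh = Mg(2r) + (3/4)M·gr.
Thus h_min = 2r + (1+k)r/2 = r(2 + 1.5/2) = 1.39 × 2.75 ≈ 3.82 m.

h_min ≈ 3.82 m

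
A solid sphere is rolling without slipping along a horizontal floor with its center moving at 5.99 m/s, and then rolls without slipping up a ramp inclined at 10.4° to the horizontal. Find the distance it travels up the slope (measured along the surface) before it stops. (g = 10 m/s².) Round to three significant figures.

With I = (2/5)MR², the ratio k = I/(MR²) is 0.4.
Since it rolls without slipping, ω = v/R and KE = ½Mv² + ½Iω² = ½(1+k)Mv² = (7/10)Mv².
Setting this equal to Mgh gives the vertical rise h = (1+k)v₀²/(2g) = 1.4×5.99²/(2×10) = 2.512 m.
Along the incline, d = h/sinθ = 2.512/sin10.4° ≈ 13.9 m.

d ≈ 13.9 m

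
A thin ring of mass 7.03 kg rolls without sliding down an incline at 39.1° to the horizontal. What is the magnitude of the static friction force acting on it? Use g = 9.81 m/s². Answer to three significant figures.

f ≈ 21.7 N

With I = MR², the ratio k = I/(MR²) is 1.
Translational: Mg sinθ − f = Ma. Rotational about the CM: fR = Iα = kMRa, so f = kMa.
Combining, a = g sinθ/(1+k) and f = kMa = kMg sinθ/(1+k).
f = 1 × 7.03 × 9.81 × sin39.1° / 2 ≈ 21.7 N.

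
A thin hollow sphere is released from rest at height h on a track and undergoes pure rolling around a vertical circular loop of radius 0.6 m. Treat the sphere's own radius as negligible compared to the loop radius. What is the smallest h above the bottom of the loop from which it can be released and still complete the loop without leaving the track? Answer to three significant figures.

h_min ≈ 1.70 m

The moment of inertia is (2/3)MR², giving k ≡ I/(MR²) = 2/3.
At the top, contact is just lost when gravity alone supplies the centripetal force: Mg = Mv_top²/r, i.e. v_top² = gr.
With ω = v/R, the kinetic energy at speed v is ½(1+k)Mv² = (5/6)Mv².
Energy conservation from release (height h) to the top (height 2r): Mgh = Mg(2r) + (5/6)M·gr.
Thus h_min = 2r + (1+k)r/2 = r(2 + 1.667/2) = 0.6 × 2.833 ≈ 1.70 m.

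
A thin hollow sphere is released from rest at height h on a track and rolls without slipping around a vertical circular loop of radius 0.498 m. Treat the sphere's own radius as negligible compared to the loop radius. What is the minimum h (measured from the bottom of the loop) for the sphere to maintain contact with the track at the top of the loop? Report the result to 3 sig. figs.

Here I = (2/3)MR², so the shape factor k = I/(MR²) = 2/3.
At the top, contact is just lost when gravity alone supplies the centripetal force: Mg = Mv_top²/r, i.e. v_top² = gr.
With ω = v/R, the kinetic energy at speed v is ½(1+k)Mv² = (5/6)Mv².
Energy conservation from release (height h) to the top (height 2r): Mgh = Mg(2r) + (5/6)M·gr.
Thus h_min = 2r + (1+k)r/2 = r(2 + 1.667/2) = 0.498 × 2.833 ≈ 1.41 m.

h_min ≈ 1.41 m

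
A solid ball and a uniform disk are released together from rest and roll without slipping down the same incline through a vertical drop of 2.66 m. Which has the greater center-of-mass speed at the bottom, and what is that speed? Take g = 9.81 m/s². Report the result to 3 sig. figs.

For rolling without slipping, Mgh = ½(1+k)Mv² where k = I/(MR²), so v = √(2gh/(1+k)).
Solid ball: k = 0.4, giving v = √(2×9.81×2.66/1.4) = 6.106 m/s.
Uniform disk: k = 0.5, giving v = √(2×9.81×2.66/1.5) = 5.899 m/s.
The smaller k wins: the solid ball, at ≈ 6.11 m/s.

the solid ball, at v ≈ 6.11 m/s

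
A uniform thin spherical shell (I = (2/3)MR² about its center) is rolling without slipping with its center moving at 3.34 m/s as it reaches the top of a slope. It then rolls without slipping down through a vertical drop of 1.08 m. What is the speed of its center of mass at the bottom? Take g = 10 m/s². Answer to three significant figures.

With I = (2/3)MR², the ratio k = I/(MR²) is 2/3.
Rolling without slipping gives ω = v/R, so the total kinetic energy is ½Mv² + ½Iω² = ½(1+k)Mv² = (5/6)Mv².
Conserving energy between top and bottom: (5/6)Mv² = (5/6)Mv₀² + Mgh, hence v² = v₀² + 2gh/(1+k).
v = √(3.34² + 2×10×1.08/1.667) = √24.12 ≈ 4.91 m/s.

v ≈ 4.91 m/s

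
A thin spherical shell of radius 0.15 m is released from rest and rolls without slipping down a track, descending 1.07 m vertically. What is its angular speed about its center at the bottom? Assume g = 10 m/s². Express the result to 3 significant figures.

With I = (2/3)MR², the ratio k = I/(MR²) is 2/3.
Since it rolls without slipping, ω = v/R and KE = ½Mv² + ½Iω² = ½(1+k)Mv² = (5/6)Mv².
Energy conservation Mgh = ½(1+k)Mv² gives v = √(2gh/(1+k)) = √(2 × 10 × 1.07 / 1.667) = 3.583 m/s.
Then ω = v/R = 3.583 / 0.15 ≈ 23.9 rad/s.

ω ≈ 23.9 rad/s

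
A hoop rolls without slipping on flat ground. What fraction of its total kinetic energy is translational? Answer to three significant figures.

fraction ≈ 0.500

With I = MR², the ratio k = I/(MR²) is 1.
Since ω = v/R, the translational part is ½Mv² and the rotational part is ½I(v/R)² = ½kMv²; the total is ½(1+k)Mv².
The translational fraction is therefore 1/(1+k) = 1/2 ≈ 0.500.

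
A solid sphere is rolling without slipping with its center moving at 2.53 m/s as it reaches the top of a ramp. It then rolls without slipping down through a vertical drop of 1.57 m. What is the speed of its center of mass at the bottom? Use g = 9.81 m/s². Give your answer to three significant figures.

Here I = (2/5)MR², so the shape factor k = I/(MR²) = 0.4.
The rolling condition ω = v/R makes the rotational term ½I(v/R)² = ½kMv², so KE_total = ½(1+k)Mv² = (7/10)Mv².
Energy conservation: (7/10)Mv₀² + Mgh = (7/10)Mv², so v² = v₀² + 2gh/(1+k).
v = √(2.53² + 2×9.81×1.57/1.4) = √28.4 ≈ 5.33 m/s.

v ≈ 5.33 m/s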